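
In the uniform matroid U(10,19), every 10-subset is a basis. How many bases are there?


Bases of U(10,19) are all 10-element subsets of the 19-element ground set.
Number of bases = C(19,10).
C(19,10) = 19! / (10! * 9!) = 92378.

92378


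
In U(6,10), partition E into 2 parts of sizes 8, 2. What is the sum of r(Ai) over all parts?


r(Ai) = min(|Ai|, 6) for each part.
Sum = min(8,6) + min(2,6)
    = 6 + 2
    = 8.

8


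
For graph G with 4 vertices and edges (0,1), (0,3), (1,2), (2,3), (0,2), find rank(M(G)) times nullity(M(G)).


r(M) = |V| - c = 4 - 1 = 3.
nullity = |E| - r(M) = 5 - 3 = 2.
Product = 3 * 2 = 6.

6


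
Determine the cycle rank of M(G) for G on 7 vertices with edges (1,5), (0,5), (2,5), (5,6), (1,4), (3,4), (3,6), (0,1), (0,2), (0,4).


Cycle rank (nullity) = |E| - r(M) = |E| - (|V| - c).
|E| = 10, |V| = 7, c = 1.
Nullity = 10 - (7 - 1) = 10 - 6 = 4.

4


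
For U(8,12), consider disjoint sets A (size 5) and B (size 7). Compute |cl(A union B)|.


|A union B| = 5 + 7 = 12 (disjoint).
In U(8,12), cl(S) = S if |S| < 8, else cl(S) = E.
Since 12 >= 8, cl(A union B) = E.
|cl(A union B)| = 12.

12


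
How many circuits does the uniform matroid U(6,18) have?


In U(6,18), circuits are the (7)-element subsets.
Any set of 7 elements is dependent, and removing any one element gives
an independent set of size 6, so it is a minimal dependent set.
Number of circuits = C(18,7) = 31824.

31824


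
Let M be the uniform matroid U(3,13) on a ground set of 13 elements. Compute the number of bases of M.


Bases of U(3,13) are all 3-element subsets of the 13-element ground set.
Number of bases = C(13,3).
(13 choose 3) = 286.

286


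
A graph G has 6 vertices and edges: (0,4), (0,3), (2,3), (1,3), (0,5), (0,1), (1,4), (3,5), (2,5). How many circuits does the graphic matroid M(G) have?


A circuit in a graphic matroid = edge set of a simple cycle.
G has 6 vertices and 9 edges.
Enumerating all minimal edge subsets forming cycles...
Total circuits found: 10.

10


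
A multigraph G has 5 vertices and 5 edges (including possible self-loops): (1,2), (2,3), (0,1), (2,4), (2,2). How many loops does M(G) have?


In a graphic matroid, a loop is a self-loop edge (u,u) with rank 0.
Examining all 5 edges for self-loops...
Self-loops found: (2,2)
Number of loops = 1.

1


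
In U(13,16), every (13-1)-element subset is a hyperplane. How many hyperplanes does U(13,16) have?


Hyperplanes of U(13,16) are flats of rank 12.
In a uniform matroid, these are exactly the (12)-element subsets.
Count = (16 choose 12) = 1820.

1820


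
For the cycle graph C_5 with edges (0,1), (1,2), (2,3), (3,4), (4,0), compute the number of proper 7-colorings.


P(C_5, k) = (k-1)^5 + (-1)^5*(k-1).
P(7) = (6)^5 - 6
= 7776 - 6 = 7770.

7770


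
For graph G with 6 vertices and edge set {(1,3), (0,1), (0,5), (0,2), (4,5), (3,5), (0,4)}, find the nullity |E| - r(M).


Cycle rank (nullity) = |E| - r(M) = |E| - (|V| - c).
|E| = 7, |V| = 6, c = 1.
Nullity = 7 - (6 - 1) = 7 - 5 = 2.

2


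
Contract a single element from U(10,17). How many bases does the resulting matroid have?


Contracting e from U(10,17) gives U(9,16).
Bases of U(9,16) = (16 choose 9) = 11440.

11440


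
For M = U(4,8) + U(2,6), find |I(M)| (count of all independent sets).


For a direct sum, |I(M1+M2)| = |I(M1)| * |I(M2)|.
|I(U(4,8))| = sum C(8,k) for k=0..4 = 163.
|I(U(2,6))| = sum C(6,k) for k=0..2 = 22.
Total = 163 * 22 = 3586.

3586


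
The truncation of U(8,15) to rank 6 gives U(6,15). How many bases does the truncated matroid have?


Truncating U(8,15) to rank 6 gives U(6,15).
Bases of U(6,15) are all 6-element subsets of 15 elements.
Number of bases = (15 choose 6) = 5005.

5005


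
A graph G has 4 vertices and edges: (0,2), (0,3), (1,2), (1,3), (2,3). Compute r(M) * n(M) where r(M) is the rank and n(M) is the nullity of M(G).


r(M) = |V| - c = 4 - 1 = 3.
nullity = |E| - r(M) = 5 - 3 = 2.
Product = 3 * 2 = 6.

6


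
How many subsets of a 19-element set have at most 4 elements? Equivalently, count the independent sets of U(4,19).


Independent sets of U(4,19) are all subsets of size <= 4.
Count = (19 choose 0) + (19 choose 1) + (19 choose 2) + (19 choose 3) + (19 choose 4)
     = 1 + 19 + 171 + 969 + 3876
     = 5036.

5036


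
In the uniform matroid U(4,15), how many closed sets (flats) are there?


Flats of U(4,15): every subset of size < 4 is a flat, plus E itself.
Count = C(15,0) + C(15,1) + C(15,2) + C(15,3) + 1
     = 1 + 15 + 105 + 455 + 1
     = 577.

577


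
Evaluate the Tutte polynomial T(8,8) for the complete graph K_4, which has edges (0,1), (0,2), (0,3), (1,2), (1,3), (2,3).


T(K_4; x,y) = x^3 + 3x^2 + 4xy + 2x + y^3 + 3y^2 + 2y.
Substituting x=8, y=8:
= 512 + 192 + 256 + 16 + 512 + 192 + 16
= 1696.

1696


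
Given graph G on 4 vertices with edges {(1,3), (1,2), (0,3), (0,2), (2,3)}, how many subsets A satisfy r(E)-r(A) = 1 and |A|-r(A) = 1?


R(x,y) = sum over A in 2^E of x^(r(E)-r(A)) * y^(|A|-r(A)).
G has 4 vertices, 5 edges. r(E) = 3.
Enumerate all 2^5 = 32 subsets.
Count subsets with r(E)-r(A)=1 and |A|-r(A)=1: 2.

2


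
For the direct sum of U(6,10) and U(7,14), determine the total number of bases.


Bases of a direct sum M1 + M2: |B| = |B(M1)| * |B(M2)|.
|B(U(6,10))| = C(10,6) = 210.
|B(U(7,14))| = C(14,7) = 3432.
Total bases = 210 * 3432 = 720720.

720720


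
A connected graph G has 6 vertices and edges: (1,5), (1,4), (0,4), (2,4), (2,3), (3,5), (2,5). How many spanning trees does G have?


By Kirchhoff's matrix tree theorem, the number of spanning trees equals
the determinant of any cofactor of the Laplacian matrix L.
G has 6 vertices and 7 edges.
Computing the (5 x 5) cofactor determinant gives 11.

11


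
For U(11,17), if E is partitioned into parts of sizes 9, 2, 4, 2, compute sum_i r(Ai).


r(Ai) = min(|Ai|, 11) for each part.
Sum = min(9,11) + min(2,11) + min(4,11) + min(2,11)
    = 9 + 2 + 4 + 2
    = 17.

17


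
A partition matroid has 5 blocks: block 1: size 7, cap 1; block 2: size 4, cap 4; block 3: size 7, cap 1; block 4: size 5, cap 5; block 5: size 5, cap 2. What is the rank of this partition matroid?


Rank of a partition matroid = sum of min(|Si|, ci) for each block.
= min(7,1) + min(4,4) + min(7,1) + min(5,5) + min(5,2)
= 1 + 4 + 1 + 5 + 2
= 13.

13


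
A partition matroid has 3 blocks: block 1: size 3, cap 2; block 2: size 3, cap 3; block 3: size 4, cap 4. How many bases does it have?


A basis picks exactly ci elements from block i.
Number of bases = product of C(|Si|, ci).
= C(3,2) * C(3,3) * C(4,4)
= 3 * 1 * 1
= 3.

3


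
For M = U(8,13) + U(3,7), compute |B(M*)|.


(M1+M2)* = M1* + M2*.
M1* = U(5,13), bases: C(13,5) = 1287.
M2* = U(4,7), bases: C(7,4) = 35.
|B(M*)| = 1287 * 35 = 45045.

45045


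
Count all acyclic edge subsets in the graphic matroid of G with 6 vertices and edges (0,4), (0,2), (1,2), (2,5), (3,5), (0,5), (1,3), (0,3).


An independent set in a graphic matroid is an acyclic edge subset.
G has 6 vertices and 8 edges.
Enumerate all 2^8 = 256 subsets, checking for acyclicity.
Total independent sets = 172.

172


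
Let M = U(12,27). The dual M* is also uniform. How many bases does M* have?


The dual of U(r,n) is U(n-r, n) = U(15,27).
Bases of U(15,27) are all (15)-element subsets.
|B(M*)| = C(27,15) = 27! / (15! * 12!) = 17383860.

17383860


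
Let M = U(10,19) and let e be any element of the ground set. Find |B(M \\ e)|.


Deleting e from U(10,19) gives U(10,18) since n > r.
Bases of U(10,18) = (18 choose 10) = 43758.

43758


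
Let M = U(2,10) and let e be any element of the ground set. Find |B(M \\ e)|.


Deleting e from U(2,10) gives U(2,9) since n > r.
Bases of U(2,9) = (9 choose 2) = 36.

36


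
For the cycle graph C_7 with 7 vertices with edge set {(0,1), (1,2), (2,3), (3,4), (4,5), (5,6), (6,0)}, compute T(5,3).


T(C_7; x,y) = x + x^2 + ... + x^(6) + y.
T(5,3) = 5^1 + 5^2 + 5^3 + 5^4 + 5^5 + 5^6 + 3
= 5 + 25 + 125 + 625 + 3125 + 15625 + 3
= 19533.

19533


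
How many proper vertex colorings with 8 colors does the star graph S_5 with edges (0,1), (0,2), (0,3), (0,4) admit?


P(tree, k) = k * (k-1)^(4) for any tree on 5 vertices.
P(8) = 8 * 7^4 = 8 * 2401 = 19208.

19208


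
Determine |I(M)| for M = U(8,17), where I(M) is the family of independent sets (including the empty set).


Independent sets of U(8,17) are all subsets of size <= 8.
Count = C(17,0) + C(17,1) + C(17,2) + C(17,3) + C(17,4) + C(17,5) + C(17,6) + C(17,7) + C(17,8)
     = 1 + 17 + 136 + 680 + 2380 + 6188 + 12376 + 19448 + 24310
     = 65536.

65536


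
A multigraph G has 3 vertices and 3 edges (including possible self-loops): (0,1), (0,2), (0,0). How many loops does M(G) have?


In a graphic matroid, a loop is a self-loop edge (u,u) with rank 0.
Examining all 3 edges for self-loops...
Self-loops found: (0,0)
Number of loops = 1.

1


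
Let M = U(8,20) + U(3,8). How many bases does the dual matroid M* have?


(M1+M2)* = M1* + M2*.
M1* = U(12,20), bases: C(20,12) = 125970.
M2* = U(5,8), bases: C(8,5) = 56.
|B(M*)| = 125970 * 56 = 7054320.

7054320


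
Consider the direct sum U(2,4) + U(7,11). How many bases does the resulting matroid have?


Bases of a direct sum M1 + M2: |B| = |B(M1)| * |B(M2)|.
|B(U(2,4))| = C(4,2) = 6.
|B(U(7,11))| = C(11,7) = 330.
Total bases = 6 * 330 = 1980.

1980


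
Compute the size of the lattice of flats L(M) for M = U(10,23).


Flats of U(10,23): every subset of size < 10 is a flat, plus E itself.
Count = C(23,0) + C(23,1) + C(23,2) + C(23,3) + C(23,4) + C(23,5) + C(23,6) + C(23,7) + C(23,8) + C(23,9) + 1
     = 1 + 23 + 253 + 1771 + 8855 + 33649 + 100947 + 245157 + 490314 + 817190 + 1
     = 1698161.

1698161


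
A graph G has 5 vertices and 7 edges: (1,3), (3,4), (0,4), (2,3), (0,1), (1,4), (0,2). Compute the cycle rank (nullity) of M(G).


Cycle rank (nullity) = |E| - r(M) = |E| - (|V| - c).
|E| = 7, |V| = 5, c = 1.
Nullity = 7 - (5 - 1) = 7 - 4 = 3.

3


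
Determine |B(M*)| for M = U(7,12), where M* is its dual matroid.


The dual of U(r,n) is U(n-r, n) = U(5,12).
Bases of U(5,12) are all (5)-element subsets.
|B(M*)| = C(12,5) = 792.

792


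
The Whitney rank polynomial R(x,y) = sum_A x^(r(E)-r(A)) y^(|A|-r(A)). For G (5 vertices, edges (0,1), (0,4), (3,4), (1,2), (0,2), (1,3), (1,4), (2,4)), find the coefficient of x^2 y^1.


R(x,y) = sum over A in 2^E of x^(r(E)-r(A)) * y^(|A|-r(A)).
G has 5 vertices, 8 edges. r(E) = 4.
Enumerate all 2^8 = 256 subsets.
Count subsets with r(E)-r(A)=2 and |A|-r(A)=1: 5.

5


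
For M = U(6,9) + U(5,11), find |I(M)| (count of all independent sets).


For a direct sum, |I(M1+M2)| = |I(M1)| * |I(M2)|.
|I(U(6,9))| = sum C(9,k) for k=0..6 = 466.
|I(U(5,11))| = sum C(11,k) for k=0..5 = 1024.
Total = 466 * 1024 = 477184.

477184


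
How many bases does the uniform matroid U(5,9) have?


Bases of U(5,9) are all 5-element subsets of the 9-element ground set.
Number of bases = C(9,5).
C(9,5) = 126.

126


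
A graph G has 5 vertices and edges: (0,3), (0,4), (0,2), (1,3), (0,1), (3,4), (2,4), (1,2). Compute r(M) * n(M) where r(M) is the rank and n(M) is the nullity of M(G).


r(M) = |V| - c = 5 - 1 = 4.
nullity = |E| - r(M) = 8 - 4 = 4.
Product = 4 * 4 = 16.

16


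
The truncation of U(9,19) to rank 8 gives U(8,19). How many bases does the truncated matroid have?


Truncating U(9,19) to rank 8 gives U(8,19).
Bases of U(8,19) are all 8-element subsets of 19 elements.
Number of bases = C(19,8) = 75582.

75582


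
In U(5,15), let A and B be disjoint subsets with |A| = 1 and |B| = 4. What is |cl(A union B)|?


|A union B| = 1 + 4 = 5 (disjoint).
In U(5,15), cl(S) = S if |S| < 5, else cl(S) = E.
Since 5 >= 5, cl(A union B) = E.
|cl(A union B)| = 15.

15


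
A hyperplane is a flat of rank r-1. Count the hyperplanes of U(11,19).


Hyperplanes of U(11,19) are flats of rank 10.
In a uniform matroid, these are exactly the (10)-element subsets.
Count = C(19,10) = 92378.

92378


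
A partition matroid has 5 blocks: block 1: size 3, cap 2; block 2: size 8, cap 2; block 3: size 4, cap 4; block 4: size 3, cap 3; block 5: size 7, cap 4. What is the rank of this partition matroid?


Rank of a partition matroid = sum of min(|Si|, ci) for each block.
= min(3,2) + min(8,2) + min(4,4) + min(3,3) + min(7,4)
= 2 + 2 + 4 + 3 + 4
= 15.

15


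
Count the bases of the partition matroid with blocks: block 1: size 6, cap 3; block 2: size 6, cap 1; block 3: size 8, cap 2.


A basis picks exactly ci elements from block i.
Number of bases = product of C(|Si|, ci).
= C(6,3) * C(6,1) * C(8,2)
= 20 * 6 * 28
= 3360.

3360


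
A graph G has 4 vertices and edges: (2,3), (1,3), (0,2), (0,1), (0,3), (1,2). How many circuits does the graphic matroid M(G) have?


A circuit in a graphic matroid = edge set of a simple cycle.
G has 4 vertices and 6 edges.
Enumerating all minimal edge subsets forming cycles...
Total circuits found: 7.

7


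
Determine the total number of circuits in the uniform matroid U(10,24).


In U(10,24), circuits are the (11)-element subsets.
Any set of 11 elements is dependent, and removing any one element gives
an independent set of size 10, so it is a minimal dependent set.
Number of circuits = (24 choose 11) = 2496144.

2496144


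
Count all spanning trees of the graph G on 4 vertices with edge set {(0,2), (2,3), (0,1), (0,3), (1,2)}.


By Kirchhoff's matrix tree theorem, the number of spanning trees equals
the determinant of any cofactor of the Laplacian matrix L.
G has 4 vertices and 5 edges.
Computing the (3 x 3) cofactor determinant gives 8.

8


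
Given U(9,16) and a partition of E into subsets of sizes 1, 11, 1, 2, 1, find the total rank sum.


r(Ai) = min(|Ai|, 9) for each part.
Sum = min(1,9) + min(11,9) + min(1,9) + min(2,9) + min(1,9)
    = 1 + 9 + 1 + 2 + 1
    = 14.

14


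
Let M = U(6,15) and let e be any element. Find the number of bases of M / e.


Contracting e from U(6,15) gives U(5,14).
Bases of U(5,14) = C(14,5) = 2002.

2002


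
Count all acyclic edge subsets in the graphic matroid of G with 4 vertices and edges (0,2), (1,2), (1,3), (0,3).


An independent set in a graphic matroid is an acyclic edge subset.
G has 4 vertices and 4 edges.
Enumerate all 2^4 = 16 subsets, checking for acyclicity.
Total independent sets = 15.

15


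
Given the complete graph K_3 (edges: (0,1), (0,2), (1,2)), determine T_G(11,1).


T(K_3; x,y) = x^2 + x + y.
T(11,1) = 121 + 11 + 1 = 133.

133


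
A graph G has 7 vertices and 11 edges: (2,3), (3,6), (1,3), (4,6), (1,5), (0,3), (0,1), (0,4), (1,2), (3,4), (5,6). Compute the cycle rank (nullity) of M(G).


Cycle rank (nullity) = |E| - r(M) = |E| - (|V| - c).
|E| = 11, |V| = 7, c = 1.
Nullity = 11 - (7 - 1) = 11 - 6 = 5.

5


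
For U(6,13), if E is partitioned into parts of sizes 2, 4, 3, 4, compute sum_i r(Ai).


r(Ai) = min(|Ai|, 6) for each part.
Sum = min(2,6) + min(4,6) + min(3,6) + min(4,6)
    = 2 + 4 + 3 + 4
    = 13.

13


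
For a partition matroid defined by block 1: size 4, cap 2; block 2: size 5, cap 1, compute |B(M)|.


A basis picks exactly ci elements from block i.
Number of bases = product of C(|Si|, ci).
= C(4,2) * C(5,1)
= 6 * 5
= 30.

30


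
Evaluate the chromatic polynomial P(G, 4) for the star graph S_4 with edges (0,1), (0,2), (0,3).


P(tree, k) = k * (k-1)^(3) for any tree on 4 vertices.
P(4) = 4 * 3^3 = 4 * 27 = 108.

108


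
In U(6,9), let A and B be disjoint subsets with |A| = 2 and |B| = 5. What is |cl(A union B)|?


|A union B| = 2 + 5 = 7 (disjoint).
In U(6,9), cl(S) = S if |S| < 6, else cl(S) = E.
Since 7 >= 6, cl(A union B) = E.
|cl(A union B)| = 9.

9


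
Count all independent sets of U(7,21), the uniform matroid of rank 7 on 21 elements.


Independent sets of U(7,21) are all subsets of size <= 7.
Count = (21 choose 0) + (21 choose 1) + (21 choose 2) + (21 choose 3) + (21 choose 4) + (21 choose 5) + (21 choose 6) + (21 choose 7)
     = 1 + 21 + 210 + 1330 + 5985 + 20349 + 54264 + 116280
     = 198440.

198440


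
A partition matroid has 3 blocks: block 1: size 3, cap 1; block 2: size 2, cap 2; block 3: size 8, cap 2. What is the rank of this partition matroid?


Rank of a partition matroid = sum of min(|Si|, ci) for each block.
= min(3,1) + min(2,2) + min(8,2)
= 1 + 2 + 2
= 5.

5


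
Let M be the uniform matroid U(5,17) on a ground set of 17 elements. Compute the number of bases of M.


Bases of U(5,17) are all 5-element subsets of the 17-element ground set.
Number of bases = C(17,5).
C(17,5) = 6188.

6188


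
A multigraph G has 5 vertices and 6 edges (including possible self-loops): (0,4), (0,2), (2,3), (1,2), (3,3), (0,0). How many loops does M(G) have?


In a graphic matroid, a loop is a self-loop edge (u,u) with rank 0.
Examining all 6 edges for self-loops...
Self-loops found: (3,3), (0,0)
Number of loops = 2.

2


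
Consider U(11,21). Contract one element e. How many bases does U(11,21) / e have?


Contracting e from U(11,21) gives U(10,20).
Bases of U(10,20) = C(20,10) = 184756.

184756


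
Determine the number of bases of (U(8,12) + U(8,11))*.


(M1+M2)* = M1* + M2*.
M1* = U(4,12), bases: C(12,4) = 495.
M2* = U(3,11), bases: C(11,3) = 165.
|B(M*)| = 495 * 165 = 81675.

81675


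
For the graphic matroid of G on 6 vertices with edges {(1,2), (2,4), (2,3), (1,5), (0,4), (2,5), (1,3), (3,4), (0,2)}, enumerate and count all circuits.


A circuit in a graphic matroid = edge set of a simple cycle.
G has 6 vertices and 9 edges.
Enumerating all minimal edge subsets forming cycles...
Total circuits found: 10.

10


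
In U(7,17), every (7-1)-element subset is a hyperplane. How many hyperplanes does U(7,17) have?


Hyperplanes of U(7,17) are flats of rank 6.
In a uniform matroid, these are exactly the (6)-element subsets.
Count = C(17,6) = 17! / (6! * 11!) = 12376.

12376


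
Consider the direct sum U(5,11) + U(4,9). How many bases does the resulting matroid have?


Bases of a direct sum M1 + M2: |B| = |B(M1)| * |B(M2)|.
|B(U(5,11))| = C(11,5) = 462.
|B(U(4,9))| = C(9,4) = 126.
Total bases = 462 * 126 = 58212.

58212


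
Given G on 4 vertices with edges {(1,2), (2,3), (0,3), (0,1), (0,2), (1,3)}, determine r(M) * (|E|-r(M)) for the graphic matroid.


r(M) = |V| - c = 4 - 1 = 3.
nullity = |E| - r(M) = 6 - 3 = 3.
Product = 3 * 3 = 9.

9


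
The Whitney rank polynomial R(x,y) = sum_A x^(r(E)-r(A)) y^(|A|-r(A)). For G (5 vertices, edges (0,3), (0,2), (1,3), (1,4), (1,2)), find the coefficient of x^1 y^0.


R(x,y) = sum over A in 2^E of x^(r(E)-r(A)) * y^(|A|-r(A)).
G has 5 vertices, 5 edges. r(E) = 4.
Enumerate all 2^5 = 32 subsets.
Count subsets with r(E)-r(A)=1 and |A|-r(A)=0: 10.

10


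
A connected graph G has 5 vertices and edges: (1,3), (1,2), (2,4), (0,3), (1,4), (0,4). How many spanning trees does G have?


By Kirchhoff's matrix tree theorem, the number of spanning trees equals
the determinant of any cofactor of the Laplacian matrix L.
G has 5 vertices and 6 edges.
Computing the (4 x 4) cofactor determinant gives 11.

11


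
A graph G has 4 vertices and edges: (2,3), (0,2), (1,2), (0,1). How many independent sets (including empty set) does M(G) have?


An independent set in a graphic matroid is an acyclic edge subset.
G has 4 vertices and 4 edges.
Enumerate all 2^4 = 16 subsets, checking for acyclicity.
Total independent sets = 14.

14


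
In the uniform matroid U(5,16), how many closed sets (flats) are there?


Flats of U(5,16): every subset of size < 5 is a flat, plus E itself.
Count = C(16,0) + C(16,1) + C(16,2) + C(16,3) + C(16,4) + 1
     = 1 + 16 + 120 + 560 + 1820 + 1
     = 2518.

2518


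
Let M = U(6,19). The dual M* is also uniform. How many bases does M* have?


The dual of U(r,n) is U(n-r, n) = U(13,19).
Bases of U(13,19) are all (13)-element subsets.
|B(M*)| = (19 choose 13) = 27132.

27132


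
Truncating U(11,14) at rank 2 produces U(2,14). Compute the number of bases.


Truncating U(11,14) to rank 2 gives U(2,14).
Bases of U(2,14) are all 2-element subsets of 14 elements.
Number of bases = (14 choose 2) = 91.

91


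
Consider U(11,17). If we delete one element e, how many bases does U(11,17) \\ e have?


Deleting e from U(11,17) gives U(11,16) since n > r.
Bases of U(11,16) = C(16,11) = 4368.

4368


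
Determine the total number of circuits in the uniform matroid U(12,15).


In U(12,15), circuits are the (13)-element subsets.
Any set of 13 elements is dependent, and removing any one element gives
an independent set of size 12, so it is a minimal dependent set.
Number of circuits = C(15,13) = 15! / (13! * 2!) = 105.

105


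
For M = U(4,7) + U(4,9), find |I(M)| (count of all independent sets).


For a direct sum, |I(M1+M2)| = |I(M1)| * |I(M2)|.
|I(U(4,7))| = sum C(7,k) for k=0..4 = 99.
|I(U(4,9))| = sum C(9,k) for k=0..4 = 256.
Total = 99 * 256 = 25344.

25344


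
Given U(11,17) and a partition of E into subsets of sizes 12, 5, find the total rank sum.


r(Ai) = min(|Ai|, 11) for each part.
Sum = min(12,11) + min(5,11)
    = 11 + 5
    = 16.

16


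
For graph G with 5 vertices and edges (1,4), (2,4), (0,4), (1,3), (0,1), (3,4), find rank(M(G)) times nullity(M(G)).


r(M) = |V| - c = 5 - 1 = 4.
nullity = |E| - r(M) = 6 - 4 = 2.
Product = 4 * 2 = 8.

8


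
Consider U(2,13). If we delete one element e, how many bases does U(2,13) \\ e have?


Deleting e from U(2,13) gives U(2,12) since n > r.
Bases of U(2,12) = C(12,2) = 12! / (2! * 10!) = 66.

66


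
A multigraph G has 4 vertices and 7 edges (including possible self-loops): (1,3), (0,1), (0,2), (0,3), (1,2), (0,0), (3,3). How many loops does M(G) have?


In a graphic matroid, a loop is a self-loop edge (u,u) with rank 0.
Examining all 7 edges for self-loops...
Self-loops found: (0,0), (3,3)
Number of loops = 2.

2


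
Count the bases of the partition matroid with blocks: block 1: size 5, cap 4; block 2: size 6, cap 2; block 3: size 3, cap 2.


A basis picks exactly ci elements from block i.
Number of bases = product of C(|Si|, ci).
= C(5,4) * C(6,2) * C(3,2)
= 5 * 15 * 3
= 225.

225


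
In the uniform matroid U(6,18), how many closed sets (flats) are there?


Flats of U(6,18): every subset of size < 6 is a flat, plus E itself.
Count = (18 choose 0) + (18 choose 1) + (18 choose 2) + (18 choose 3) + (18 choose 4) + (18 choose 5) + 1
     = 1 + 18 + 153 + 816 + 3060 + 8568 + 1
     = 12617.

12617


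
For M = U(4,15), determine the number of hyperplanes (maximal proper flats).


Hyperplanes of U(4,15) are flats of rank 3.
In a uniform matroid, these are exactly the (3)-element subsets.
Count = C(15,3) = (15 * 14 * 13) / (1 * 2 * 3) = 455.

455


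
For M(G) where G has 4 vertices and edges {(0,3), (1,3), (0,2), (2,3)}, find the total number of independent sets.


An independent set in a graphic matroid is an acyclic edge subset.
G has 4 vertices and 4 edges.
Enumerate all 2^4 = 16 subsets, checking for acyclicity.
Total independent sets = 14.

14


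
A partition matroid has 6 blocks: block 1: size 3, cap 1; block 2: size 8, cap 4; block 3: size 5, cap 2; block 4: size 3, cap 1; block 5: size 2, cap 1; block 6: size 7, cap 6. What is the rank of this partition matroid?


Rank of a partition matroid = sum of min(|Si|, ci) for each block.
= min(3,1) + min(8,4) + min(5,2) + min(3,1) + min(2,1) + min(7,6)
= 1 + 4 + 2 + 1 + 1 + 6
= 15.

15


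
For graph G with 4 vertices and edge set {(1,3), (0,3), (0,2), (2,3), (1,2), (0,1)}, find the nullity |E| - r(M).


Cycle rank (nullity) = |E| - r(M) = |E| - (|V| - c).
|E| = 6, |V| = 4, c = 1.
Nullity = 6 - (4 - 1) = 6 - 3 = 3.

3


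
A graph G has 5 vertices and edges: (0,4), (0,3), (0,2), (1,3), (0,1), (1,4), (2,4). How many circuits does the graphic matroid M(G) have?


A circuit in a graphic matroid = edge set of a simple cycle.
G has 5 vertices and 7 edges.
Enumerating all minimal edge subsets forming cycles...
Total circuits found: 6.

6


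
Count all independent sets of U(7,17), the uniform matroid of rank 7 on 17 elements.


Independent sets of U(7,17) are all subsets of size <= 7.
Count = C(17,0) + C(17,1) + C(17,2) + C(17,3) + C(17,4) + C(17,5) + C(17,6) + C(17,7)
     = 1 + 17 + 136 + 680 + 2380 + 6188 + 12376 + 19448
     = 41226.

41226


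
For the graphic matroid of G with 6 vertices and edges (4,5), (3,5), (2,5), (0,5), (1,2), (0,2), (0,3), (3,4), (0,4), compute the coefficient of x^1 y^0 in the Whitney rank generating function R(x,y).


R(x,y) = sum over A in 2^E of x^(r(E)-r(A)) * y^(|A|-r(A)).
G has 6 vertices, 9 edges. r(E) = 5.
Enumerate all 2^9 = 512 subsets.
Count subsets with r(E)-r(A)=1 and |A|-r(A)=0: 91.

91


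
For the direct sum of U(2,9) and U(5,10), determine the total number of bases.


Bases of a direct sum M1 + M2: |B| = |B(M1)| * |B(M2)|.
|B(U(2,9))| = C(9,2) = 36.
|B(U(5,10))| = C(10,5) = 252.
Total bases = 36 * 252 = 9072.

9072


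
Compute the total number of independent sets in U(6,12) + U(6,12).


For a direct sum, |I(M1+M2)| = |I(M1)| * |I(M2)|.
|I(U(6,12))| = sum C(12,k) for k=0..6 = 2510.
|I(U(6,12))| = sum C(12,k) for k=0..6 = 2510.
Total = 2510 * 2510 = 6300100.

6300100


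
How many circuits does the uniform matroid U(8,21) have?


In U(8,21), circuits are the (9)-element subsets.
Any set of 9 elements is dependent, and removing any one element gives
an independent set of size 8, so it is a minimal dependent set.
Number of circuits = C(21,9) = 293930.

293930


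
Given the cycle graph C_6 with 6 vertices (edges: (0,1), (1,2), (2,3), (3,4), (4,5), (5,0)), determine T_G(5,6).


T(C_6; x,y) = x + x^2 + ... + x^(5) + y.
T(5,6) = 5^1 + 5^2 + 5^3 + 5^4 + 5^5 + 6
= 5 + 25 + 125 + 625 + 3125 + 6
= 3911.

3911


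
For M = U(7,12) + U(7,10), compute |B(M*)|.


(M1+M2)* = M1* + M2*.
M1* = U(5,12), bases: C(12,5) = 792.
M2* = U(3,10), bases: C(10,3) = 120.
|B(M*)| = 792 * 120 = 95040.

95040


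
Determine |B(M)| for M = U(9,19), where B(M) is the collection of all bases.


Bases of U(9,19) are all 9-element subsets of the 19-element ground set.
Number of bases = C(19,9).
C(19,9) = 19! / (9! * 10!) = 92378.

92378


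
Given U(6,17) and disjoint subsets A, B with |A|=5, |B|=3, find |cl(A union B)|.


|A union B| = 5 + 3 = 8 (disjoint).
In U(6,17), cl(S) = S if |S| < 6, else cl(S) = E.
Since 8 >= 6, cl(A union B) = E.
|cl(A union B)| = 17.

17


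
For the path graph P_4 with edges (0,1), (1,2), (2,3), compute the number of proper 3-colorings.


P(P_4, k) = k * (k-1)^(3).
P(3) = 3 * 2^3 = 3 * 8 = 24.

24


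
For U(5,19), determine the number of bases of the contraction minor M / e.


Contracting e from U(5,19) gives U(4,18).
Bases of U(4,18) = C(18,4) = 18! / (4! * 14!) = 3060.

3060


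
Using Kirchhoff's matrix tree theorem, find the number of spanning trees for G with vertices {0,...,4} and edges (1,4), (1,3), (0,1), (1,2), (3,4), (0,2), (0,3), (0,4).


By Kirchhoff's matrix tree theorem, the number of spanning trees equals
the determinant of any cofactor of the Laplacian matrix L.
G has 5 vertices and 8 edges.
Computing the (4 x 4) cofactor determinant gives 40.

40


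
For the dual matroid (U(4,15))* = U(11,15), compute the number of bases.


The dual of U(r,n) is U(n-r, n) = U(11,15).
Bases of U(11,15) are all (11)-element subsets.
|B(M*)| = (15 choose 11) = 1365.

1365


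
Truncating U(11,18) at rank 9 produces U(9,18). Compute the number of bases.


Truncating U(11,18) to rank 9 gives U(9,18).
Bases of U(9,18) are all 9-element subsets of 18 elements.
Number of bases = C(18,9) = 18! / (9! * 9!) = 48620.

48620


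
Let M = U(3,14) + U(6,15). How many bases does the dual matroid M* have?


(M1+M2)* = M1* + M2*.
M1* = U(11,14), bases: C(14,11) = 364.
M2* = U(9,15), bases: C(15,9) = 5005.
|B(M*)| = 364 * 5005 = 1821820.

1821820


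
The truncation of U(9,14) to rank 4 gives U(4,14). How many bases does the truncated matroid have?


Truncating U(9,14) to rank 4 gives U(4,14).
Bases of U(4,14) are all 4-element subsets of 14 elements.
Number of bases = (14 choose 4) = 1001.

1001


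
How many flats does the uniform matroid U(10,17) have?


Flats of U(10,17): every subset of size < 10 is a flat, plus E itself.
Count = C(17,0) + C(17,1) + C(17,2) + C(17,3) + C(17,4) + C(17,5) + C(17,6) + C(17,7) + C(17,8) + C(17,9) + 1
     = 1 + 17 + 136 + 680 + 2380 + 6188 + 12376 + 19448 + 24310 + 24310 + 1
     = 89847.

89847


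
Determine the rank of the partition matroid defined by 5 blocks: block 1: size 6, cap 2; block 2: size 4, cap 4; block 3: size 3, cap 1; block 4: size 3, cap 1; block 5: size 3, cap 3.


Rank of a partition matroid = sum of min(|Si|, ci) for each block.
= min(6,2) + min(4,4) + min(3,1) + min(3,1) + min(3,3)
= 2 + 4 + 1 + 1 + 3
= 11.

11


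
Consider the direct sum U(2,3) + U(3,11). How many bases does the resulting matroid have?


Bases of a direct sum M1 + M2: |B| = |B(M1)| * |B(M2)|.
|B(U(2,3))| = C(3,2) = 3.
|B(U(3,11))| = C(11,3) = 165.
Total bases = 3 * 165 = 495.

495


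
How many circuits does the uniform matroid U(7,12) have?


In U(7,12), circuits are the (8)-element subsets.
Any set of 8 elements is dependent, and removing any one element gives
an independent set of size 7, so it is a minimal dependent set.
Number of circuits = C(12,8) = 12! / (8! * 4!) = 495.

495


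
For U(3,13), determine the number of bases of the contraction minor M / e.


Contracting e from U(3,13) gives U(2,12).
Bases of U(2,12) = C(12,2) = (12 * 11) / (1 * 2) = 66.

66


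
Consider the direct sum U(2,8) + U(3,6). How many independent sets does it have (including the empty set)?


For a direct sum, |I(M1+M2)| = |I(M1)| * |I(M2)|.
|I(U(2,8))| = sum C(8,k) for k=0..2 = 37.
|I(U(3,6))| = sum C(6,k) for k=0..3 = 42.
Total = 37 * 42 = 1554.

1554


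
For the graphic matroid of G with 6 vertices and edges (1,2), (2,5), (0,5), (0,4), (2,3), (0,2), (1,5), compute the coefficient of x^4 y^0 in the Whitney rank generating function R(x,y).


R(x,y) = sum over A in 2^E of x^(r(E)-r(A)) * y^(|A|-r(A)).
G has 6 vertices, 7 edges. r(E) = 5.
Enumerate all 2^7 = 128 subsets.
Count subsets with r(E)-r(A)=4 and |A|-r(A)=0: 7.

7


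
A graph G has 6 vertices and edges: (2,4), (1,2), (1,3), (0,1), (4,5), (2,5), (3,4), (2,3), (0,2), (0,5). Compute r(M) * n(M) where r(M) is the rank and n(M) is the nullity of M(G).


r(M) = |V| - c = 6 - 1 = 5.
nullity = |E| - r(M) = 10 - 5 = 5.
Product = 5 * 5 = 25.

25


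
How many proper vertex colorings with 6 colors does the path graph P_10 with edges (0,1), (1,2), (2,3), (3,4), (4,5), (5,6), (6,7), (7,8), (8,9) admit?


P(P_10, k) = k * (k-1)^(9).
P(6) = 6 * 5^9 = 6 * 1953125 = 11718750.

11718750


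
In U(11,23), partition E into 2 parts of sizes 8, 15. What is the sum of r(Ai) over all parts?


r(Ai) = min(|Ai|, 11) for each part.
Sum = min(8,11) + min(15,11)
    = 8 + 11
    = 19.

19


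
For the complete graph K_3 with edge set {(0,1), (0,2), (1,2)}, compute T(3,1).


T(K_3; x,y) = x^2 + x + y.
T(3,1) = 9 + 3 + 1 = 13.

13


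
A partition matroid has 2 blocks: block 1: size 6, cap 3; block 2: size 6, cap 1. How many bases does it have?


A basis picks exactly ci elements from block i.
Number of bases = product of C(|Si|, ci).
= C(6,3) * C(6,1)
= 20 * 6
= 120.

120


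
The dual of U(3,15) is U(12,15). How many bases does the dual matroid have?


The dual of U(r,n) is U(n-r, n) = U(12,15).
Bases of U(12,15) are all (12)-element subsets.
|B(M*)| = C(15,12) = 455.

455


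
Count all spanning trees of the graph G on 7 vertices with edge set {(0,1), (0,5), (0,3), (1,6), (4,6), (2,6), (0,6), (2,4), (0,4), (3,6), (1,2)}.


By Kirchhoff's matrix tree theorem, the number of spanning trees equals
the determinant of any cofactor of the Laplacian matrix L.
G has 7 vertices and 11 edges.
Computing the (6 x 6) cofactor determinant gives 111.

111


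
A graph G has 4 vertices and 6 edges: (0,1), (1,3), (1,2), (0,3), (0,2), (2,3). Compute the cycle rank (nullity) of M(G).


Cycle rank (nullity) = |E| - r(M) = |E| - (|V| - c).
|E| = 6, |V| = 4, c = 1.
Nullity = 6 - (4 - 1) = 6 - 3 = 3.

3


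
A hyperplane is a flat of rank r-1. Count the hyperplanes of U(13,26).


Hyperplanes of U(13,26) are flats of rank 12.
In a uniform matroid, these are exactly the (12)-element subsets.
Count = C(26,12) = 9657700.

9657700


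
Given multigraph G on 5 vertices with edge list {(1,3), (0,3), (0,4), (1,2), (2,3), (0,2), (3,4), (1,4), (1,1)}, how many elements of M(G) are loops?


In a graphic matroid, a loop is a self-loop edge (u,u) with rank 0.
Examining all 9 edges for self-loops...
Self-loops found: (1,1)
Number of loops = 1.

1


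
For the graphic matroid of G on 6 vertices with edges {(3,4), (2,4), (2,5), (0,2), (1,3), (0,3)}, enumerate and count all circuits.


A circuit in a graphic matroid = edge set of a simple cycle.
G has 6 vertices and 6 edges.
Enumerating all minimal edge subsets forming cycles...
Total circuits found: 1.

1


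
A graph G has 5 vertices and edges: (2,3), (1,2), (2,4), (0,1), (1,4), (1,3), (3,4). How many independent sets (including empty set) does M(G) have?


An independent set in a graphic matroid is an acyclic edge subset.
G has 5 vertices and 7 edges.
Enumerate all 2^7 = 128 subsets, checking for acyclicity.
Total independent sets = 76.

76


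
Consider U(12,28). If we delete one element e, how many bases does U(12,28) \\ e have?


Deleting e from U(12,28) gives U(12,27) since n > r.
Bases of U(12,27) = (27 choose 12) = 17383860.

17383860


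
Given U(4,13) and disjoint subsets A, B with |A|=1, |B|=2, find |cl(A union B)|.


|A union B| = 1 + 2 = 3 (disjoint).
In U(4,13), cl(S) = S if |S| < 4, else cl(S) = E.
Since 3 < 4, cl(A union B) = A union B.
|cl(A union B)| = 3.

3


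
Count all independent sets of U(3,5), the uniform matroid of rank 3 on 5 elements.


Independent sets of U(3,5) are all subsets of size <= 3.
Count = (5 choose 0) + (5 choose 1) + (5 choose 2) + (5 choose 3)
     = 1 + 5 + 10 + 10
     = 26.

26


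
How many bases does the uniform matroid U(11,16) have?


Bases of U(11,16) are all 11-element subsets of the 16-element ground set.
Number of bases = C(16,11).
C(16,11) = 4368.

4368


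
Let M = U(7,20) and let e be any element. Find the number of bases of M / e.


Contracting e from U(7,20) gives U(6,19).
Bases of U(6,19) = C(19,6) = 19! / (6! * 13!) = 27132.

27132


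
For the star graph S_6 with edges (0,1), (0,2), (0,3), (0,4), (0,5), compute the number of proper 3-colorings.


P(tree, k) = k * (k-1)^(5) for any tree on 6 vertices.
P(3) = 3 * 2^5 = 3 * 32 = 96.

96


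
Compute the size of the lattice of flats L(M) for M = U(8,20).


Flats of U(8,20): every subset of size < 8 is a flat, plus E itself.
Count = (20 choose 0) + (20 choose 1) + (20 choose 2) + (20 choose 3) + (20 choose 4) + (20 choose 5) + (20 choose 6) + (20 choose 7) + 1
     = 1 + 20 + 190 + 1140 + 4845 + 15504 + 38760 + 77520 + 1
     = 137981.

137981


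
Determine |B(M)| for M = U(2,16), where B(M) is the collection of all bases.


Bases of U(2,16) are all 2-element subsets of the 16-element ground set.
Number of bases = C(16,2).
(16 choose 2) = 120.

120


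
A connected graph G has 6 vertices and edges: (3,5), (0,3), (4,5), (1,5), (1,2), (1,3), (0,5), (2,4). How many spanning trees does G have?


By Kirchhoff's matrix tree theorem, the number of spanning trees equals
the determinant of any cofactor of the Laplacian matrix L.
G has 6 vertices and 8 edges.
Computing the (5 x 5) cofactor determinant gives 29.

29


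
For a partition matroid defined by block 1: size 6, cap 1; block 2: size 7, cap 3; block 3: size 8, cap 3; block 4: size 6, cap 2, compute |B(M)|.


A basis picks exactly ci elements from block i.
Number of bases = product of C(|Si|, ci).
= C(6,1) * C(7,3) * C(8,3) * C(6,2)
= 6 * 35 * 56 * 15
= 176400.

176400


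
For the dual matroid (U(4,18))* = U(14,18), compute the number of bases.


The dual of U(r,n) is U(n-r, n) = U(14,18).
Bases of U(14,18) are all (14)-element subsets.
|B(M*)| = C(18,14) = 18! / (14! * 4!) = 3060.

3060


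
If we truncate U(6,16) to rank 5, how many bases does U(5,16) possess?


Truncating U(6,16) to rank 5 gives U(5,16).
Bases of U(5,16) are all 5-element subsets of 16 elements.
Number of bases = (16 choose 5) = 4368.

4368


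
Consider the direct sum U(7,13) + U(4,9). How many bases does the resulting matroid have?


Bases of a direct sum M1 + M2: |B| = |B(M1)| * |B(M2)|.
|B(U(7,13))| = C(13,7) = 1716.
|B(U(4,9))| = C(9,4) = 126.
Total bases = 1716 * 126 = 216216.

216216


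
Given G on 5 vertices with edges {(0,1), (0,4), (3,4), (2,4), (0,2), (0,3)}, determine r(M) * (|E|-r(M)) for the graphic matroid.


r(M) = |V| - c = 5 - 1 = 4.
nullity = |E| - r(M) = 6 - 4 = 2.
Product = 4 * 2 = 8.

8


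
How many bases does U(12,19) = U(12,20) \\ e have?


Deleting e from U(12,20) gives U(12,19) since n > r.
Bases of U(12,19) = (19 choose 12) = 50388.

50388


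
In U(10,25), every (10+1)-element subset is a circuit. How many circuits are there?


In U(10,25), circuits are the (11)-element subsets.
Any set of 11 elements is dependent, and removing any one element gives
an independent set of size 10, so it is a minimal dependent set.
Number of circuits = C(25,11) = 4457400.

4457400


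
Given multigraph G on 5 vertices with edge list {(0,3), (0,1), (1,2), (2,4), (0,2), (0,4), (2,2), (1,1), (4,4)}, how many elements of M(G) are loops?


In a graphic matroid, a loop is a self-loop edge (u,u) with rank 0.
Examining all 9 edges for self-loops...
Self-loops found: (2,2), (1,1), (4,4)
Number of loops = 3.

3


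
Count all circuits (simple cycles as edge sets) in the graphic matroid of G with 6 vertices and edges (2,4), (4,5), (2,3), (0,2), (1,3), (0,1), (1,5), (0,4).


A circuit in a graphic matroid = edge set of a simple cycle.
G has 6 vertices and 8 edges.
Enumerating all minimal edge subsets forming cycles...
Total circuits found: 7.

7


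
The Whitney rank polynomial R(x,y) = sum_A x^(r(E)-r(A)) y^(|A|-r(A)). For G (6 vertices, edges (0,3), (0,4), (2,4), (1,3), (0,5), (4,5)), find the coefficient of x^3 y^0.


R(x,y) = sum over A in 2^E of x^(r(E)-r(A)) * y^(|A|-r(A)).
G has 6 vertices, 6 edges. r(E) = 5.
Enumerate all 2^6 = 64 subsets.
Count subsets with r(E)-r(A)=3 and |A|-r(A)=0: 15.

15


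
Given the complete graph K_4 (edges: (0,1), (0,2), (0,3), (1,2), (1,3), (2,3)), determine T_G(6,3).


T(K_4; x,y) = x^3 + 3x^2 + 4xy + 2x + y^3 + 3y^2 + 2y.
Substituting x=6, y=3:
= 216 + 108 + 72 + 12 + 27 + 27 + 6
= 468.

468


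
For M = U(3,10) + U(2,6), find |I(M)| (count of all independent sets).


For a direct sum, |I(M1+M2)| = |I(M1)| * |I(M2)|.
|I(U(3,10))| = sum C(10,k) for k=0..3 = 176.
|I(U(2,6))| = sum C(6,k) for k=0..2 = 22.
Total = 176 * 22 = 3872.

3872


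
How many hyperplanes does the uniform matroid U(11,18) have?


Hyperplanes of U(11,18) are flats of rank 10.
In a uniform matroid, these are exactly the (10)-element subsets.
Count = (18 choose 10) = 43758.

43758


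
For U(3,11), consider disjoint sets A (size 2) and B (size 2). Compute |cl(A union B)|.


|A union B| = 2 + 2 = 4 (disjoint).
In U(3,11), cl(S) = S if |S| < 3, else cl(S) = E.
Since 4 >= 3, cl(A union B) = E.
|cl(A union B)| = 11.

11


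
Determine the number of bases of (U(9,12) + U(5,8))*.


(M1+M2)* = M1* + M2*.
M1* = U(3,12), bases: C(12,3) = 220.
M2* = U(3,8), bases: C(8,3) = 56.
|B(M*)| = 220 * 56 = 12320.

12320


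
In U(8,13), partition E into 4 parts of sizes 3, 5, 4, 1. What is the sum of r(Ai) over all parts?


r(Ai) = min(|Ai|, 8) for each part.
Sum = min(3,8) + min(5,8) + min(4,8) + min(1,8)
    = 3 + 5 + 4 + 1
    = 13.

13
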